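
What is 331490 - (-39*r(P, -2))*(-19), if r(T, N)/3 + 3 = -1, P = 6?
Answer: 340382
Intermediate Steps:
r(T, N) = -12 (r(T, N) = -9 + 3*(-1) = -9 - 3 = -12)
331490 - (-39*r(P, -2))*(-19) = 331490 - (-39*(-12))*(-19) = 331490 - 468*(-19) = 331490 - 1*(-8892) = 331490 + 8892 = 340382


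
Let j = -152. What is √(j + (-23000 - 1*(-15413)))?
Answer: I*√7739 ≈ 87.972*I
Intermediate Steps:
√(j + (-23000 - 1*(-15413))) = √(-152 + (-23000 - 1*(-15413))) = √(-152 + (-23000 + 15413)) = √(-152 - 7587) = √(-7739) = I*√7739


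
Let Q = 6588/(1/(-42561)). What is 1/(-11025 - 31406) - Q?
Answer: 11897307351107/42431 ≈ 2.8039e+8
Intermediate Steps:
Q = -280391868 (Q = 6588/(-1/42561) = 6588*(-42561) = -280391868)
1/(-11025 - 31406) - Q = 1/(-11025 - 31406) - 1*(-280391868) = 1/(-42431) + 280391868 = -1/42431 + 280391868 = 11897307351107/42431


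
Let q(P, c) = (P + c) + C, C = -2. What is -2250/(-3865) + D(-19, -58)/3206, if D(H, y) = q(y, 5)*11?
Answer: 975035/2478238 ≈ 0.39344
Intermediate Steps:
q(P, c) = -2 + P + c (q(P, c) = (P + c) - 2 = -2 + P + c)
D(H, y) = 33 + 11*y (D(H, y) = (-2 + y + 5)*11 = (3 + y)*11 = 33 + 11*y)
-2250/(-3865) + D(-19, -58)/3206 = -2250/(-3865) + (33 + 11*(-58))/3206 = -2250*(-1/3865) + (33 - 638)*(1/3206) = 450/773 - 605*1/3206 = 450/773 - 605/3206 = 975035/2478238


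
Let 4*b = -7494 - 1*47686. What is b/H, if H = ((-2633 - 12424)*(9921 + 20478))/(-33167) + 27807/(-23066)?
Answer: -10553589153490/10556795185269 ≈ -0.99970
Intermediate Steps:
H = 10556795185269/765030022 (H = -15057*30399*(-1/33167) + 27807*(-1/23066) = -457717743*(-1/33167) - 27807/23066 = 457717743/33167 - 27807/23066 = 10556795185269/765030022 ≈ 13799.)
b = -13795 (b = (-7494 - 1*47686)/4 = (-7494 - 47686)/4 = (¼)*(-55180) = -13795)
b/H = -13795/10556795185269/765030022 = -13795*765030022/10556795185269 = -10553589153490/10556795185269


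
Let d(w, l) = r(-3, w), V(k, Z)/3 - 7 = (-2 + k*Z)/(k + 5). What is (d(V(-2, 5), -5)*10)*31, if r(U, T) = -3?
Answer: -930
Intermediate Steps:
V(k, Z) = 21 + 3*(-2 + Z*k)/(5 + k) (V(k, Z) = 21 + 3*((-2 + k*Z)/(k + 5)) = 21 + 3*((-2 + Z*k)/(5 + k)) = 21 + 3*(-2 + Z*k)/(5 + k))
d(w, l) = -3
(d(V(-2, 5), -5)*10)*31 = -3*10*31 = -30*31 = -930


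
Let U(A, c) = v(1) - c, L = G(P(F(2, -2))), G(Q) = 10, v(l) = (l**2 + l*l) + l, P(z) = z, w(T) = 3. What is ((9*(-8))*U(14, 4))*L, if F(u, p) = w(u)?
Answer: 720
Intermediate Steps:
F(u, p) = 3
v(l) = l + 2*l**2 (v(l) = (l**2 + l**2) + l = 2*l**2 + l = l + 2*l**2)
L = 10
U(A, c) = 3 - c (U(A, c) = 1*(1 + 2*1) - c = 1*(1 + 2) - c = 1*3 - c = 3 - c)
((9*(-8))*U(14, 4))*L = ((9*(-8))*(3 - 1*4))*10 = -72*(3 - 4)*10 = -72*(-1)*10 = 72*10 = 720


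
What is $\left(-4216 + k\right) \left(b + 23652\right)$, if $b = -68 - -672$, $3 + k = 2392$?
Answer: $-44315712$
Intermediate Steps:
$k = 2389$ ($k = -3 + 2392 = 2389$)
$b = 604$ ($b = -68 + 672 = 604$)
$\left(-4216 + k\right) \left(b + 23652\right) = \left(-4216 + 2389\right) \left(604 + 23652\right) = \left(-1827\right) 24256 = -44315712$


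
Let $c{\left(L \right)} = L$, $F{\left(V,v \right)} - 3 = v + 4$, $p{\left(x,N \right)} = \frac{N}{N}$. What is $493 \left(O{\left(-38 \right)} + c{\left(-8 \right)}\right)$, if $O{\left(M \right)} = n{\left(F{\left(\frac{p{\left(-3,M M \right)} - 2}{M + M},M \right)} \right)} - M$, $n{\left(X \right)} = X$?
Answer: $-493$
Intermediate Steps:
$p{\left(x,N \right)} = 1$
$F{\left(V,v \right)} = 7 + v$ ($F{\left(V,v \right)} = 3 + \left(v + 4\right) = 3 + \left(4 + v\right) = 7 + v$)
$O{\left(M \right)} = 7$ ($O{\left(M \right)} = \left(7 + M\right) - M = 7$)
$493 \left(O{\left(-38 \right)} + c{\left(-8 \right)}\right) = 493 \left(7 - 8\right) = 493 \left(-1\right) = -493$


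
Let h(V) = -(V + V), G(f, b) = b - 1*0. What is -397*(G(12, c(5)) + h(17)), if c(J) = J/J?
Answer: 13101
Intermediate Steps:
c(J) = 1
G(f, b) = b (G(f, b) = b + 0 = b)
h(V) = -2*V
-397*(G(12, c(5)) + h(17)) = -397*(1 - 2*17) = -397*(1 - 34) = -397*(-33) = 13101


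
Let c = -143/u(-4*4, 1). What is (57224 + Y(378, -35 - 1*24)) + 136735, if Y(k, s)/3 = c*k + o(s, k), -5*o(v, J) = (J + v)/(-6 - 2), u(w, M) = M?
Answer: 1272837/40 ≈ 31821.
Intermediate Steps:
o(v, J) = J/40 + v/40 (o(v, J) = -(J + v)/(5*(-6 - 2)) = -(J + v)/(5*(-8)) = -(J + v)*(-1)/(5*8) = -(-J/8 - v/8)/5 = J/40 + v/40)
c = -143 (c = -143/1 = -143*1 = -143)
Y(k, s) = -17157*k/40 + 3*s/40 (Y(k, s) = 3*(-143*k + (k/40 + s/40)) = 3*(-5719*k/40 + s/40) = -17157*k/40 + 3*s/40)
(57224 + Y(378, -35 - 1*24)) + 136735 = (57224 + (-17157/40*378 + 3*(-35 - 1*24)/40)) + 136735 = (57224 + (-3242673/20 + 3*(-35 - 24)/40)) + 136735 = (57224 + (-3242673/20 + (3/40)*(-59))) + 136735 = (57224 + (-3242673/20 - 177/40)) + 136735 = (57224 - 6485523/40) + 136735 = -4196563/40 + 136735 = 1272837/40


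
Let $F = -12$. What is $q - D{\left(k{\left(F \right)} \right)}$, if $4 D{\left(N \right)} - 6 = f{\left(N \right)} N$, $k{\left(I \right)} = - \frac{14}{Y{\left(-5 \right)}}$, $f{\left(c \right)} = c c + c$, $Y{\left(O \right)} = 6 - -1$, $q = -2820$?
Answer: $- \frac{5641}{2} \approx -2820.5$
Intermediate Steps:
$Y{\left(O \right)} = 7$ ($Y{\left(O \right)} = 6 + 1 = 7$)
$f{\left(c \right)} = c + c^{2}$ ($f{\left(c \right)} = c^{2} + c = c + c^{2}$)
$k{\left(I \right)} = -2$ ($k{\left(I \right)} = - \frac{14}{7} = \left(-14\right) \frac{1}{7} = -2$)
$D{\left(N \right)} = \frac{3}{2} + \frac{N^{2} \left(1 + N\right)}{4}$ ($D{\left(N \right)} = \frac{3}{2} + \frac{N \left(1 + N\right) N}{4} = \frac{3}{2} + \frac{N^{2} \left(1 + N\right)}{4}$)
$q - D{\left(k{\left(F \right)} \right)} = -2820 - \left(\frac{3}{2} + \frac{\left(-2\right)^{2} \left(1 - 2\right)}{4}\right) = -2820 - \left(\frac{3}{2} + \frac{1}{4} \cdot 4 \left(-1\right)\right) = -2820 - \left(\frac{3}{2} - 1\right) = -2820 - \frac{1}{2} = - \frac{5641}{2}$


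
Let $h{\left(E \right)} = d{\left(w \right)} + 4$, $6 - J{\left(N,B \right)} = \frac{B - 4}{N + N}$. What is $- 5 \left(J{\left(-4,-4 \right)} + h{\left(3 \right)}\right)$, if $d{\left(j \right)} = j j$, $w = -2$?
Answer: $-65$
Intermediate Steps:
$d{\left(j \right)} = j^{2}$
$J{\left(N,B \right)} = 6 - \frac{-4 + B}{2 N}$ ($J{\left(N,B \right)} = 6 - \frac{B - 4}{N + N} = 6 - \frac{-4 + B}{2 N}$)
$h{\left(E \right)} = 8$ ($h{\left(E \right)} = \left(-2\right)^{2} + 4 = 4 + 4 = 8$)
$- 5 \left(J{\left(-4,-4 \right)} + h{\left(3 \right)}\right) = - 5 \left(\frac{4 - -4 + 12 \left(-4\right)}{2 \left(-4\right)} + 8\right) = - 5 \left(\frac{1}{2} \left(- \frac{1}{4}\right) \left(4 + 4 - 48\right) + 8\right) = - 5 \left(\frac{1}{2} \left(- \frac{1}{4}\right) \left(-40\right) + 8\right) = - 5 \left(5 + 8\right) = \left(-5\right) 13 = -65$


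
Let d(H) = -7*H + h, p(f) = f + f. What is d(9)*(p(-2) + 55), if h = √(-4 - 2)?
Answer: -3213 + 51*I*√6 ≈ -3213.0 + 124.92*I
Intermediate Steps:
h = I*√6 (h = √(-6) = I*√6 ≈ 2.4495*I)
p(f) = 2*f
d(H) = -7*H + I*√6
d(9)*(p(-2) + 55) = (-7*9 + I*√6)*(2*(-2) + 55) = (-63 + I*√6)*(-4 + 55) = (-63 + I*√6)*51 = -3213 + 51*I*√6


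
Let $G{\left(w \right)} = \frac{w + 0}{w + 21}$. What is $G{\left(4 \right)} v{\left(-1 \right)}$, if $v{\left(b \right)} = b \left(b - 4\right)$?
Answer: $\frac{4}{5} \approx 0.8$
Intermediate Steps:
$G{\left(w \right)} = \frac{w}{21 + w}$
$v{\left(b \right)} = b \left(-4 + b\right)$
$G{\left(4 \right)} v{\left(-1 \right)} = \frac{4}{21 + 4} \left(- (-4 - 1)\right) = \frac{4}{25} \left(\left(-1\right) \left(-5\right)\right) = 4 \cdot \frac{1}{25} \cdot 5 = \frac{4}{25} \cdot 5 = \frac{4}{5}$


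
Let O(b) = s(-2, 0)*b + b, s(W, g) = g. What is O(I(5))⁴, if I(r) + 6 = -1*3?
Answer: 6561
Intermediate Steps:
I(r) = -9 (I(r) = -6 - 1*3 = -6 - 3 = -9)
O(b) = b (O(b) = 0*b + b = 0 + b = b)
O(I(5))⁴ = (-9)⁴ = 6561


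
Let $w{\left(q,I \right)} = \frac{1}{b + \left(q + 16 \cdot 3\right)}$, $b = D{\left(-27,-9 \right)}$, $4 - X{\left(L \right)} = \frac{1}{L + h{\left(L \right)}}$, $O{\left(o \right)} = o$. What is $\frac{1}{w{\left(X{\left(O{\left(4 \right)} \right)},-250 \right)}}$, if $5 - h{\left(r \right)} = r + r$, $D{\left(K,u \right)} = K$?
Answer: $24$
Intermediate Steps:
$h{\left(r \right)} = 5 - 2 r$ ($h{\left(r \right)} = 5 - \left(r + r\right) = 5 - 2 r$)
$X{\left(L \right)} = 4 - \frac{1}{5 - L}$ ($X{\left(L \right)} = 4 - \frac{1}{L - \left(-5 + 2 L\right)} = 4 - \frac{1}{5 - L}$)
$b = -27$
$w{\left(q,I \right)} = \frac{1}{21 + q}$ ($w{\left(q,I \right)} = \frac{1}{-27 + \left(q + 16 \cdot 3\right)} = \frac{1}{-27 + \left(q + 48\right)} = \frac{1}{-27 + \left(48 + q\right)} = \frac{1}{21 + q}$)
$\frac{1}{w{\left(X{\left(O{\left(4 \right)} \right)},-250 \right)}} = \frac{1}{\frac{1}{21 + \frac{19 - 16}{5 - 4}}} = \frac{1}{\frac{1}{21 + 1^{-1} \cdot 3}} = \frac{1}{\frac{1}{21 + 1 \cdot 3}} = \frac{1}{\frac{1}{21 + 3}} = \frac{1}{\frac{1}{24}} = 24$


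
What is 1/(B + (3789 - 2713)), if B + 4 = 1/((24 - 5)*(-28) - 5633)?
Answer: 6165/6608879 ≈ 0.00093284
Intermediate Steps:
B = -24661/6165 (B = -4 + 1/((24 - 5)*(-28) - 5633) = -4 + 1/(19*(-28) - 5633) = -4 + 1/(-532 - 5633) = -4 + 1/(-6165) = -4 - 1/6165 = -24661/6165 ≈ -4.0002)
1/(B + (3789 - 2713)) = 1/(-24661/6165 + (3789 - 2713)) = 1/(-24661/6165 + 1076) = 1/(6608879/6165) = 6165/6608879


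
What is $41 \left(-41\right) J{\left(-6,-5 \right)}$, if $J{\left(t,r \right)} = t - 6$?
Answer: $20172$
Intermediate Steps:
$J{\left(t,r \right)} = -6 + t$
$41 \left(-41\right) J{\left(-6,-5 \right)} = 41 \left(-41\right) \left(-6 - 6\right) = \left(-1681\right) \left(-12\right) = 20172$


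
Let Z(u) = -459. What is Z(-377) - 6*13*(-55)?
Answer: 3831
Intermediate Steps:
Z(-377) - 6*13*(-55) = -459 - 6*13*(-55) = -459 - 78*(-55) = -459 + 4290 = 3831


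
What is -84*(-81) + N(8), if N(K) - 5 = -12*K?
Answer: 6713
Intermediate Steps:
N(K) = 5 - 12*K
-84*(-81) + N(8) = -84*(-81) + (5 - 12*8) = 6804 + (5 - 96) = 6804 - 91 = 6713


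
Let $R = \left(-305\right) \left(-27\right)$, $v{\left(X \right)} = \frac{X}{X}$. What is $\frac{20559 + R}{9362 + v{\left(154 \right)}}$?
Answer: $\frac{9598}{3121} \approx 3.0753$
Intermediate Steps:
$v{\left(X \right)} = 1$
$R = 8235$
$\frac{20559 + R}{9362 + v{\left(154 \right)}} = \frac{20559 + 8235}{9362 + 1} = \frac{28794}{9363} = 28794 \cdot \frac{1}{9363} = \frac{9598}{3121}$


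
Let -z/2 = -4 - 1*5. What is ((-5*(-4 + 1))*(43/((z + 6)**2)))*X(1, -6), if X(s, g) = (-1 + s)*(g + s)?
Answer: 0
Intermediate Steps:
z = 18 (z = -2*(-4 - 1*5) = -2*(-4 - 5) = -2*(-9) = 18)
((-5*(-4 + 1))*(43/((z + 6)**2)))*X(1, -6) = ((-5*(-4 + 1))*(43/((18 + 6)**2)))*(1**2 - 1*(-6) - 1*1 - 6*1) = ((-5*(-3))*(43/(24**2)))*(1 + 6 - 1 - 6) = (15*(43/576))*0 = (215/192)*0 = 0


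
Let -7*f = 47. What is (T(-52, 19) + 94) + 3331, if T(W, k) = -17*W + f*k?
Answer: 29270/7 ≈ 4181.4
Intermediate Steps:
f = -47/7 (f = -1/7*47 = -47/7 ≈ -6.7143)
T(W, k) = -17*W - 47*k/7
(T(-52, 19) + 94) + 3331 = ((-17*(-52) - 47/7*19) + 94) + 3331 = ((884 - 893/7) + 94) + 3331 = (5295/7 + 94) + 3331 = 5953/7 + 3331 = 29270/7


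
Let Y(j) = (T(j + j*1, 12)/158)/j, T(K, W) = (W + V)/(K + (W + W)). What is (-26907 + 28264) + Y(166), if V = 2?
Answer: 6335268495/4668584 ≈ 1357.0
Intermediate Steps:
T(K, W) = (2 + W)/(K + 2*W) (T(K, W) = (W + 2)/(K + (W + W)) = (2 + W)/(K + 2*W))
Y(j) = 7/(79*j*(24 + 2*j)) (Y(j) = (((2 + 12)/((j + j*1) + 2*12))/158)/j = ((14/((j + j) + 24))*(1/158))/j = ((14/(2*j + 24))*(1/158))/j = ((14/(24 + 2*j))*(1/158))/j = (7/(79*(24 + 2*j)))/j = 7/(79*j*(24 + 2*j)))
(-26907 + 28264) + Y(166) = (-26907 + 28264) + (7/158)/(166*(12 + 166)) = 1357 + (7/158)*(1/166)/178 = 1357 + (7/158)*(1/166)*(1/178) = 1357 + 7/4668584 = 6335268495/4668584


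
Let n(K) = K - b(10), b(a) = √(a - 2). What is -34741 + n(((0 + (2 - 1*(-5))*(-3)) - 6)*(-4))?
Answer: -34633 - 2*√2 ≈ -34636.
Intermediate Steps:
b(a) = √(-2 + a)
n(K) = K - 2*√2 (n(K) = K - √(-2 + 10) = K - √8 = K - 2*√2)
-34741 + n(((0 + (2 - 1*(-5))*(-3)) - 6)*(-4)) = -34741 + (((0 + (2 - 1*(-5))*(-3)) - 6)*(-4) - 2*√2) = -34741 + (((0 + (2 + 5)*(-3)) - 6)*(-4) - 2*√2) = -34741 + (((0 + 7*(-3)) - 6)*(-4) - 2*√2) = -34741 + (((0 - 21) - 6)*(-4) - 2*√2) = -34741 + ((-21 - 6)*(-4) - 2*√2) = -34741 + (-27*(-4) - 2*√2) = -34741 + (108 - 2*√2) = -34633 - 2*√2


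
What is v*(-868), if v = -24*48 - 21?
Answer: 1018164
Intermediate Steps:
v = -1173 (v = -1152 - 21 = -1173)
v*(-868) = -1173*(-868) = 1018164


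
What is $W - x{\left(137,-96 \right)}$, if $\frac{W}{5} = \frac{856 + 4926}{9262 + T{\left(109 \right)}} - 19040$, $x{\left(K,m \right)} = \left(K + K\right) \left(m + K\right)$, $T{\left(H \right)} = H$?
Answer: $- \frac{997364104}{9371} \approx -1.0643 \cdot 10^{5}$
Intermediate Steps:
$x{\left(K,m \right)} = 2 K \left(K + m\right)$
$W = - \frac{892090290}{9371}$ ($W = 5 \left(\frac{856 + 4926}{9262 + 109} - 19040\right) = 5 \left(\frac{5782}{9371} - 19040\right) = 5 \left(- \frac{178418058}{9371}\right) = - \frac{892090290}{9371} \approx -95197.0$)
$W - x{\left(137,-96 \right)} = - \frac{892090290}{9371} - 2 \cdot 137 \left(137 - 96\right) = - \frac{892090290}{9371} - 2 \cdot 137 \cdot 41 = - \frac{892090290}{9371} - 11234 = - \frac{997364104}{9371}$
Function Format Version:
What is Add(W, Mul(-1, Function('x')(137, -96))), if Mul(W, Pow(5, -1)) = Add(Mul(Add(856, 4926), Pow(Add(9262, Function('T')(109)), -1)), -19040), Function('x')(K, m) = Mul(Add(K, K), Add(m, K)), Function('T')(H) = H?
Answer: Rational(-997364104, 9371) ≈ -1.0643e+5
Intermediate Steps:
Function('x')(K, m) = Mul(2, K, Add(K, m)) (Function('x')(K, m) = Mul(Mul(2, K), Add(K, m)) = Mul(2, K, Add(K, m)))
W = Rational(-892090290, 9371) (W = Mul(5, Add(Mul(Add(856, 4926), Pow(Add(9262, 109), -1)), -19040)) = Mul(5, Add(Mul(5782, Pow(9371, -1)), -19040)) = Mul(5, Add(Mul(5782, Rational(1, 9371)), -19040)) = Mul(5, Add(Rational(5782, 9371), -19040)) = Mul(5, Rational(-178418058, 9371)) = Rational(-892090290, 9371) ≈ -95197.)
Add(W, Mul(-1, Function('x')(137, -96))) = Add(Rational(-892090290, 9371), Mul(-1, Mul(2, 137, Add(137, -96)))) = Add(Rational(-892090290, 9371), Mul(-1, Mul(2, 137, 41))) = Add(Rational(-892090290, 9371), Mul(-1, 11234)) = Add(Rational(-892090290, 9371), -11234) = Rational(-997364104, 9371)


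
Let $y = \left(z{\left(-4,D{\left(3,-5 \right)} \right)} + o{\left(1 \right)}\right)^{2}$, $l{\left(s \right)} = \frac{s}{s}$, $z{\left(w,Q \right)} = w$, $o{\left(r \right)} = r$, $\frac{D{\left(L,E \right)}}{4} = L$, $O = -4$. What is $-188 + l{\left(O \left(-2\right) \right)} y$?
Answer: $-179$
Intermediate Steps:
$D{\left(L,E \right)} = 4 L$
$l{\left(s \right)} = 1$
$y = 9$ ($y = \left(-4 + 1\right)^{2} = \left(-3\right)^{2} = 9$)
$-188 + l{\left(O \left(-2\right) \right)} y = -188 + 1 \cdot 9 = -188 + 9 = -179$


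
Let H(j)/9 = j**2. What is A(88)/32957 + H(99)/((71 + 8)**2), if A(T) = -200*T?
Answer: 2797262413/205684637 ≈ 13.600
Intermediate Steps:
H(j) = 9*j**2
A(88)/32957 + H(99)/((71 + 8)**2) = -200*88/32957 + (9*99**2)/((71 + 8)**2) = -17600*1/32957 + (9*9801)/(79**2) = -17600/32957 + 88209/6241 = 2797262413/205684637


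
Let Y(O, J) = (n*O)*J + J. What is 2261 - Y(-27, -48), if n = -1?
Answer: 3605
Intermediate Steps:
Y(O, J) = J - J*O (Y(O, J) = (-O)*J + J = -J*O + J = J - J*O)
2261 - Y(-27, -48) = 2261 - (-48)*(1 - 1*(-27)) = 2261 - (-48)*(1 + 27) = 2261 - (-48)*28 = 2261 - 1*(-1344) = 2261 + 1344 = 3605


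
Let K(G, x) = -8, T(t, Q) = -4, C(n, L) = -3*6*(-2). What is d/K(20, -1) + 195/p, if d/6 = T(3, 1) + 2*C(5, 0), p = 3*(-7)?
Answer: -422/7 ≈ -60.286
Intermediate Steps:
C(n, L) = 36 (C(n, L) = -18*(-2) = 36)
p = -21
d = 408 (d = 6*(-4 + 2*36) = 6*(-4 + 72) = 6*68 = 408)
d/K(20, -1) + 195/p = 408/(-8) + 195/(-21) = 408*(-⅛) + 195*(-1/21) = -51 - 65/7 = -422/7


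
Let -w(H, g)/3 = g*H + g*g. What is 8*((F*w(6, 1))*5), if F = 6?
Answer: -5040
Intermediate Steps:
w(H, g) = -3*g² - 3*H*g (w(H, g) = -3*(g*H + g*g) = -3*(H*g + g²) = -3*(g² + H*g) = -3*g² - 3*H*g)
8*((F*w(6, 1))*5) = 8*((6*(-3*1*(6 + 1)))*5) = 8*((6*(-3*1*7))*5) = 8*((6*(-21))*5) = 8*(-126*5) = 8*(-630) = -5040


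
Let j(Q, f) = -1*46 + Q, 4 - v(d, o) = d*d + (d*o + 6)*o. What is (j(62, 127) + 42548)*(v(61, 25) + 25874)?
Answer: -686046552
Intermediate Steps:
v(d, o) = 4 - d² - o*(6 + d*o) (v(d, o) = 4 - (d*d + (d*o + 6)*o) = 4 - (d² + (6 + d*o)*o) = 4 - (d² + o*(6 + d*o)) = 4 + (-d² - o*(6 + d*o)) = 4 - d² - o*(6 + d*o))
j(Q, f) = -46 + Q
(j(62, 127) + 42548)*(v(61, 25) + 25874) = ((-46 + 62) + 42548)*((4 - 1*61² - 6*25 - 1*61*25²) + 25874) = (16 + 42548)*((4 - 1*3721 - 150 - 1*61*625) + 25874) = 42564*((4 - 3721 - 150 - 38125) + 25874) = 42564*(-41992 + 25874) = 42564*(-16118) = -686046552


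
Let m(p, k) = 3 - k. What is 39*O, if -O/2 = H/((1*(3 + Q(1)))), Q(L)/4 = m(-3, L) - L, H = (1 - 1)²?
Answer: 0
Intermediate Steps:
H = 0 (H = 0² = 0)
Q(L) = 12 - 8*L (Q(L) = 4*((3 - L) - L) = 4*(3 - 2*L) = 12 - 8*L)
O = 0 (O = -0/(1*(3 + (12 - 8*1))) = -0/(1*(3 + (12 - 8))) = -0/(1*(3 + 4)) = -0/(1*7) = -0/7 = -2*0 = 0)
39*O = 39*0 = 0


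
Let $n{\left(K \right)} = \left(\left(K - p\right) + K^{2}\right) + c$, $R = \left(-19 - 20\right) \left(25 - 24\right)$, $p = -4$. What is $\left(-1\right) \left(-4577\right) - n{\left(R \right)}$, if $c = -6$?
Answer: $3097$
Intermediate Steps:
$R = -39$ ($R = \left(-39\right) 1 = -39$)
$n{\left(K \right)} = -2 + K + K^{2}$ ($n{\left(K \right)} = \left(\left(K - -4\right) + K^{2}\right) - 6 = \left(\left(K + 4\right) + K^{2}\right) - 6 = \left(\left(4 + K\right) + K^{2}\right) - 6 = \left(4 + K + K^{2}\right) - 6 = -2 + K + K^{2}$)
$\left(-1\right) \left(-4577\right) - n{\left(R \right)} = \left(-1\right) \left(-4577\right) - \left(-2 - 39 + \left(-39\right)^{2}\right) = 4577 - \left(-2 - 39 + 1521\right) = 4577 - 1480 = 3097$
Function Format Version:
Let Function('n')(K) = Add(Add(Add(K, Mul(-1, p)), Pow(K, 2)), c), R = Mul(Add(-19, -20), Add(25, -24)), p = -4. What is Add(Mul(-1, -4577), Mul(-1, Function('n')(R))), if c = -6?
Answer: 3097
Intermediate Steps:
R = -39 (R = Mul(-39, 1) = -39)
Function('n')(K) = Add(-2, K, Pow(K, 2)) (Function('n')(K) = Add(Add(Add(K, Mul(-1, -4)), Pow(K, 2)), -6) = Add(Add(Add(K, 4), Pow(K, 2)), -6) = Add(Add(Add(4, K), Pow(K, 2)), -6) = Add(Add(4, K, Pow(K, 2)), -6) = Add(-2, K, Pow(K, 2)))
Add(Mul(-1, -4577), Mul(-1, Function('n')(R))) = Add(Mul(-1, -4577), Mul(-1, Add(-2, -39, Pow(-39, 2)))) = Add(4577, Mul(-1, Add(-2, -39, 1521))) = Add(4577, Mul(-1, 1480)) = Add(4577, -1480) = 3097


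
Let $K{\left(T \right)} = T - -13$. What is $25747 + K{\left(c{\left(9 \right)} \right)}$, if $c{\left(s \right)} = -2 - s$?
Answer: $25749$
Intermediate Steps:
$K{\left(T \right)} = 13 + T$ ($K{\left(T \right)} = T + 13 = 13 + T$)
$25747 + K{\left(c{\left(9 \right)} \right)} = 25747 + \left(13 - 11\right) = 25747 + 2 = 25749$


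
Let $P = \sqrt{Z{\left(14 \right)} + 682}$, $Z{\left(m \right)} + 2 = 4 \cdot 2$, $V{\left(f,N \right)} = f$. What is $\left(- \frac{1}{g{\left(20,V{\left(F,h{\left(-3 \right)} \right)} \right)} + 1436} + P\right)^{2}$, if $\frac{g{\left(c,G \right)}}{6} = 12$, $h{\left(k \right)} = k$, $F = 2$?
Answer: $\frac{1564556033}{2274064} - \frac{2 \sqrt{43}}{377} \approx 687.96$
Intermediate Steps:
$g{\left(c,G \right)} = 72$ ($g{\left(c,G \right)} = 6 \cdot 12 = 72$)
$Z{\left(m \right)} = 6$ ($Z{\left(m \right)} = -2 + 4 \cdot 2 = -2 + 8 = 6$)
$P = 4 \sqrt{43}$ ($P = \sqrt{6 + 682} = \sqrt{688} = 4 \sqrt{43} \approx 26.23$)
$\left(- \frac{1}{g{\left(20,V{\left(F,h{\left(-3 \right)} \right)} \right)} + 1436} + P\right)^{2} = \left(- \frac{1}{72 + 1436} + 4 \sqrt{43}\right)^{2} = \left(- \frac{1}{1508} + 4 \sqrt{43}\right)^{2}$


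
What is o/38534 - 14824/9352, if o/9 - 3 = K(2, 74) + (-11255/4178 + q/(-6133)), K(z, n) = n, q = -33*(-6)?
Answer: -1809596819403329/1154250322427804 ≈ -1.5678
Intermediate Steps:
q = 198
o = 17128518651/25623674 (o = 27 + 9*(74 + (-11255/4178 + 198/(-6133))) = 27 + 9*(74 + (-11255*1/4178 + 198*(-1/6133))) = 27 + 9*(74 + (-11255/4178 - 198/6133)) = 27 + 9*(74 - 69854159/25623674) = 27 + 9*(1826297717/25623674) = 27 + 16436679453/25623674 = 17128518651/25623674 ≈ 668.46)
o/38534 - 14824/9352 = (17128518651/25623674)/38534 - 14824/9352 = (17128518651/25623674)*(1/38534) - 14824*1/9352 = 17128518651/987382653916 - 1853/1169 = -1809596819403329/1154250322427804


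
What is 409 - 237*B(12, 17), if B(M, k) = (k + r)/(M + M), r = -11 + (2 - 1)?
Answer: 2719/8 ≈ 339.88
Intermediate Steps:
r = -10 (r = -11 + 1 = -10)
B(M, k) = (-10 + k)/(2*M) (B(M, k) = (k - 10)/(M + M) = (-10 + k)/((2*M)) = (-10 + k)*(1/(2*M)) = (-10 + k)/(2*M))
409 - 237*B(12, 17) = 409 - 237*(-10 + 17)/(2*12) = 409 - 237*7/(2*12) = 409 - 237*7/24 = 409 - 553/8 = 2719/8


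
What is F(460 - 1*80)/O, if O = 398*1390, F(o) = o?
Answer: 19/27661 ≈ 0.00068689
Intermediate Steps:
O = 553220
F(460 - 1*80)/O = (460 - 1*80)/553220 = (460 - 80)*(1/553220) = 380*(1/553220) = 19/27661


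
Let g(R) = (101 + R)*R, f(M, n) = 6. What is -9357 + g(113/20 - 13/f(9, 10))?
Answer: -32374979/3600 ≈ -8993.0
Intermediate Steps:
g(R) = R*(101 + R)
-9357 + g(113/20 - 13/f(9, 10)) = -9357 + (113/20 - 13/6)*(101 + (113/20 - 13/6)) = -9357 + 209*(101 + 209/60)/60 = -9357 + (209/60)*(6269/60) = -9357 + 1310221/3600 = -32374979/3600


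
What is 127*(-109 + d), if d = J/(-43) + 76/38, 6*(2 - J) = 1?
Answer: -3507359/258 ≈ -13594.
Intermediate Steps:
J = 11/6 (J = 2 - ⅙*1 = 2 - ⅙ = 11/6 ≈ 1.8333)
d = 505/258 (d = (11/6)/(-43) + 76/38 = (11/6)*(-1/43) + 76*(1/38) = -11/258 + 2 = 505/258 ≈ 1.9574)
127*(-109 + d) = 127*(-109 + 505/258) = 127*(-27617/258) = -3507359/258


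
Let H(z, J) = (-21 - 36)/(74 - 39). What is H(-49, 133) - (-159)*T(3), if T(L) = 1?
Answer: 5508/35 ≈ 157.37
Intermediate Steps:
H(z, J) = -57/35
H(-49, 133) - (-159)*T(3) = -57/35 - (-159) = -57/35 - 1*(-159) = -57/35 + 159 = 5508/35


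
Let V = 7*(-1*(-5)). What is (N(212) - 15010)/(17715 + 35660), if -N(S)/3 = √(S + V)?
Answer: -3002/10675 - 3*√247/53375 ≈ -0.28210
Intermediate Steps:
V = 35 (V = 7*5 = 35)
N(S) = -3*√(35 + S) (N(S) = -3*√(S + 35) = -3*√(35 + S))
(N(212) - 15010)/(17715 + 35660) = (-3*√(35 + 212) - 15010)/(17715 + 35660) = (-3*√247 - 15010)/53375 = (-15010 - 3*√247)*(1/53375) = -3002/10675 - 3*√247/53375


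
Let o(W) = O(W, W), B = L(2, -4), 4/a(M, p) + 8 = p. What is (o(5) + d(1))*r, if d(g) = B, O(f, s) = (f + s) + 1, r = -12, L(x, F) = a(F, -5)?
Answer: -1668/13 ≈ -128.31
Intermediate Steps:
a(M, p) = 4/(-8 + p)
L(x, F) = -4/13 (L(x, F) = 4/(-8 - 5) = 4/(-13) = 4*(-1/13) = -4/13)
B = -4/13 ≈ -0.30769
O(f, s) = 1 + f + s
o(W) = 1 + 2*W (o(W) = 1 + W + W = 1 + 2*W)
d(g) = -4/13
(o(5) + d(1))*r = ((1 + 2*5) - 4/13)*(-12) = ((1 + 10) - 4/13)*(-12) = (11 - 4/13)*(-12) = (139/13)*(-12) = -1668/13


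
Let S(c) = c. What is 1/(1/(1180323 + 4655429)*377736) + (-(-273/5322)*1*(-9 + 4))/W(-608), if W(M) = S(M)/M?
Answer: 1272594271/83762958 ≈ 15.193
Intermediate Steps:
W(M) = 1 (W(M) = M/M = 1)
1/(1/(1180323 + 4655429)*377736) + (-(-273/5322)*1*(-9 + 4))/W(-608) = 1/(1/(1180323 + 4655429)*377736) - (-273/5322)*1*(-9 + 4)/1 = (1/377736)/1/5835752 - (-273*1/5322)*1*(-5)*1 = (1/377736)/(1/5835752) - (-91)*(-5)/1774*1 = 5835752*(1/377736) - 1*455/1774*1 = 729469/47217 - 455/1774*1 = 729469/47217 - 455/1774 = 1272594271/83762958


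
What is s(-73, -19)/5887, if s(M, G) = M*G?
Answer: 1387/5887 ≈ 0.23560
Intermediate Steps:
s(M, G) = G*M
s(-73, -19)/5887 = -19*(-73)/5887 = 1387*(1/5887) = 1387/5887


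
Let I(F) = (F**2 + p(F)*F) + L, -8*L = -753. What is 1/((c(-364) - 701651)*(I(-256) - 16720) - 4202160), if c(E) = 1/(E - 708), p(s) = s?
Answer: -8576/688699456176897 ≈ -1.2452e-11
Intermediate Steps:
L = 753/8 (L = -1/8*(-753) = 753/8 ≈ 94.125)
I(F) = 753/8 + 2*F**2 (I(F) = (F**2 + F*F) + 753/8 = (F**2 + F**2) + 753/8 = 2*F**2 + 753/8 = 753/8 + 2*F**2)
c(E) = 1/(-708 + E)
1/((c(-364) - 701651)*(I(-256) - 16720) - 4202160) = 1/((1/(-708 - 364) - 701651)*((753/8 + 2*(-256)**2) - 16720) - 4202160) = 1/((1/(-1072) - 701651)*((753/8 + 2*65536) - 16720) - 4202160) = 1/((-1/1072 - 701651)*((753/8 + 131072) - 16720) - 4202160) = 1/(-752169873*(1049329/8 - 16720)/1072 - 4202160) = 1/(-752169873/1072*915569/8 - 4202160) = 1/(-688663418452737/8576 - 4202160) = 1/(-688699456176897/8576) = -8576/688699456176897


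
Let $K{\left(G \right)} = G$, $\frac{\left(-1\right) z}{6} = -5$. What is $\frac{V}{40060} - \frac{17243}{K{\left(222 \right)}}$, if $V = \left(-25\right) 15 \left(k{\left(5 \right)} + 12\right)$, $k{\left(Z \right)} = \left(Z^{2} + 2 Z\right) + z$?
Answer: $- \frac{69716483}{889332} \approx -78.392$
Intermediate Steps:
$z = 30$ ($z = \left(-6\right) \left(-5\right) = 30$)
$k{\left(Z \right)} = 30 + Z^{2} + 2 Z$ ($k{\left(Z \right)} = \left(Z^{2} + 2 Z\right) + 30 = 30 + Z^{2} + 2 Z$)
$V = -28875$ ($V = \left(-25\right) 15 \left(\left(30 + 5^{2} + 2 \cdot 5\right) + 12\right) = - 375 \left(\left(30 + 25 + 10\right) + 12\right) = - 375 \left(65 + 12\right) = \left(-375\right) 77 = -28875$)
$\frac{V}{40060} - \frac{17243}{K{\left(222 \right)}} = - \frac{28875}{40060} - \frac{17243}{222} = \left(-28875\right) \frac{1}{40060} - \frac{17243}{222} = - \frac{5775}{8012} - \frac{17243}{222} = - \frac{69716483}{889332}$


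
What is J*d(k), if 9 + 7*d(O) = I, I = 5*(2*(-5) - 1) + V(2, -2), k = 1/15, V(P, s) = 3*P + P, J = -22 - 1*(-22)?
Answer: 0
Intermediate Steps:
J = 0 (J = -22 + 22 = 0)
V(P, s) = 4*P
k = 1/15 ≈ 0.066667
I = -47 (I = 5*(2*(-5) - 1) + 4*2 = 5*(-10 - 1) + 8 = 5*(-11) + 8 = -55 + 8 = -47)
d(O) = -8 (d(O) = -9/7 + (1/7)*(-47) = -9/7 - 47/7 = -8)
J*d(k) = 0*(-8) = 0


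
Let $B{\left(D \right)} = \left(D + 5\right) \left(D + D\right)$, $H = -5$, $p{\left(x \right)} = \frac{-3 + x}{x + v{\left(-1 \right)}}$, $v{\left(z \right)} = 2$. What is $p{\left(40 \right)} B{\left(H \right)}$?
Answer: $0$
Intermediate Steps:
$p{\left(x \right)} = \frac{-3 + x}{2 + x}$ ($p{\left(x \right)} = \frac{-3 + x}{x + 2} = \frac{-3 + x}{2 + x}$)
$B{\left(D \right)} = 2 D \left(5 + D\right)$ ($B{\left(D \right)} = \left(5 + D\right) 2 D = 2 D \left(5 + D\right)$)
$p{\left(40 \right)} B{\left(H \right)} = \frac{-3 + 40}{2 + 40} \cdot 2 \left(-5\right) \left(5 - 5\right) = \frac{1}{42} \cdot 37 \cdot 2 \left(-5\right) 0 = \frac{1}{42} \cdot 37 \cdot 0 = \frac{37}{42} \cdot 0 = 0$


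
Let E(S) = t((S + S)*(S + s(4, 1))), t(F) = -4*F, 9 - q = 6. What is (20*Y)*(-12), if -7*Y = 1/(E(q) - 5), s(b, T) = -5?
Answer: 240/301 ≈ 0.79734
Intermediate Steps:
q = 3 (q = 9 - 1*6 = 9 - 6 = 3)
E(S) = -8*S*(-5 + S) (E(S) = -4*(S + S)*(S - 5) = -4*2*S*(-5 + S) = -8*S*(-5 + S))
Y = -1/301 (Y = -1/(7*(8*3*(5 - 1*3) - 5)) = -1/(7*(8*3*(5 - 3) - 5)) = -1/(7*(8*3*2 - 5)) = -1/(7*(48 - 5)) = -⅐/43 = -⅐*1/43 = -1/301 ≈ -0.0033223)
(20*Y)*(-12) = (20*(-1/301))*(-12) = -20/301*(-12) = 240/301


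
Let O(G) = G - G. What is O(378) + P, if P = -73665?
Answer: -73665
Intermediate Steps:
O(G) = 0
O(378) + P = 0 - 73665 = -73665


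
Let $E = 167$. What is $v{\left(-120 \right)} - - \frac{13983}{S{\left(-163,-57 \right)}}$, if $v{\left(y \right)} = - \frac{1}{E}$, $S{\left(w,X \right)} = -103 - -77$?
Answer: $- \frac{2335187}{4342} \approx -537.81$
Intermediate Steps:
$S{\left(w,X \right)} = -26$ ($S{\left(w,X \right)} = -103 + 77 = -26$)
$v{\left(y \right)} = - \frac{1}{167}$
$v{\left(-120 \right)} - - \frac{13983}{S{\left(-163,-57 \right)}} = - \frac{1}{167} - - \frac{13983}{-26} = - \frac{1}{167} - \left(-13983\right) \left(- \frac{1}{26}\right) = - \frac{1}{167} - \frac{13983}{26} = - \frac{2335187}{4342}$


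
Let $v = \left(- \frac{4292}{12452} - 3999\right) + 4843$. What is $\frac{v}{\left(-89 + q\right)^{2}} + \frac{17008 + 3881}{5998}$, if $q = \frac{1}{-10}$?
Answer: $\frac{5911035192313}{1647018512766} \approx 3.5889$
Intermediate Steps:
$q = - \frac{1}{10} \approx -0.1$
$v = \frac{2626299}{3113}$ ($v = \left(\left(-4292\right) \frac{1}{12452} - 3999\right) + 4843 = \left(- \frac{1073}{3113} - 3999\right) + 4843 = - \frac{12449960}{3113} + 4843 = \frac{2626299}{3113} \approx 843.66$)
$\frac{v}{\left(-89 + q\right)^{2}} + \frac{17008 + 3881}{5998} = \frac{2626299}{3113 \left(-89 - \frac{1}{10}\right)^{2}} + \frac{17008 + 3881}{5998} = \frac{2626299}{3113 \left(- \frac{891}{10}\right)^{2}} + 20889 \cdot \frac{1}{5998} = \frac{2626299}{3113 \cdot \frac{793881}{100}} + \frac{20889}{5998} = \frac{2626299}{3113} \cdot \frac{100}{793881} + \frac{20889}{5998} = \frac{29181100}{274594617} + \frac{20889}{5998} = \frac{5911035192313}{1647018512766}$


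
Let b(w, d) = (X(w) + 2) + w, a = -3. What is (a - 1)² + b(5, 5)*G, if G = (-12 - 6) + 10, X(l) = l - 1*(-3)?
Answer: -104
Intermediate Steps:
X(l) = 3 + l (X(l) = l + 3 = 3 + l)
b(w, d) = 5 + 2*w (b(w, d) = ((3 + w) + 2) + w = (5 + w) + w = 5 + 2*w)
G = -8 (G = -18 + 10 = -8)
(a - 1)² + b(5, 5)*G = (-3 - 1)² + (5 + 2*5)*(-8) = (-4)² + (5 + 10)*(-8) = 16 + 15*(-8) = 16 - 120 = -104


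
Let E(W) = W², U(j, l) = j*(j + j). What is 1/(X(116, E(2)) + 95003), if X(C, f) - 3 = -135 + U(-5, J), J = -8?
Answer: 1/94921 ≈ 1.0535e-5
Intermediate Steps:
U(j, l) = 2*j² (U(j, l) = j*(2*j) = 2*j²)
X(C, f) = -82 (X(C, f) = 3 + (-135 + 2*(-5)²) = 3 + (-135 + 2*25) = 3 + (-135 + 50) = 3 - 85 = -82)
1/(X(116, E(2)) + 95003) = 1/(-82 + 95003) = 1/94921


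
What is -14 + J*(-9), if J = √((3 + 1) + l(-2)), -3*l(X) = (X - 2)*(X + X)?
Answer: -14 - 6*I*√3 ≈ -14.0 - 10.392*I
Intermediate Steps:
l(X) = -2*X*(-2 + X)/3 (l(X) = -(X - 2)*(X + X)/3 = -(-2 + X)*2*X/3 = -2*X*(-2 + X)/3)
J = 2*I*√3/3 (J = √((3 + 1) + (⅔)*(-2)*(2 - 1*(-2))) = √(4 + (⅔)*(-2)*(2 + 2)) = √(4 + (⅔)*(-2)*4) = √(4 - 16/3) = √(-4/3) = 2*I*√3/3 ≈ 1.1547*I)
-14 + J*(-9) = -14 + (2*I*√3/3)*(-9) = -14 - 6*I*√3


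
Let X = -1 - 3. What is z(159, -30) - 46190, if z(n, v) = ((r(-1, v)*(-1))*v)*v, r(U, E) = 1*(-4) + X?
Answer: -38990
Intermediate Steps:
X = -4
r(U, E) = -8 (r(U, E) = 1*(-4) - 4 = -4 - 4 = -8)
z(n, v) = 8*v**2 (z(n, v) = ((-8*(-1))*v)*v = (8*v)*v = 8*v**2)
z(159, -30) - 46190 = 8*(-30)**2 - 46190 = 8*900 - 46190 = 7200 - 46190 = -38990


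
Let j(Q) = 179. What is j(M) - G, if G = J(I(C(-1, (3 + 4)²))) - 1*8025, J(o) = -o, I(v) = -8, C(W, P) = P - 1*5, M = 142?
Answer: 8196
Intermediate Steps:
C(W, P) = -5 + P (C(W, P) = P - 5 = -5 + P)
G = -8017 (G = -1*(-8) - 1*8025 = 8 - 8025 = -8017)
j(M) - G = 179 - 1*(-8017) = 179 + 8017 = 8196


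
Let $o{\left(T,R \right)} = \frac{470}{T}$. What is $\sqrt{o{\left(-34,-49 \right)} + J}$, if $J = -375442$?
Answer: $\frac{i \sqrt{108506733}}{17} \approx 612.74 i$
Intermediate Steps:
$\sqrt{o{\left(-34,-49 \right)} + J} = \sqrt{\frac{470}{-34} - 375442} = \sqrt{470 \left(- \frac{1}{34}\right) - 375442} = \sqrt{- \frac{235}{17} - 375442} = \sqrt{- \frac{6382749}{17}} = \frac{i \sqrt{108506733}}{17}$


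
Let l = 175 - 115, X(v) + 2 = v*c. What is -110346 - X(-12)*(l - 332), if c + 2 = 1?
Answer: -107626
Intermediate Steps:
c = -1 (c = -2 + 1 = -1)
X(v) = -2 - v (X(v) = -2 + v*(-1) = -2 - v)
l = 60
-110346 - X(-12)*(l - 332) = -110346 - (-2 - 1*(-12))*(60 - 332) = -110346 - (-2 + 12)*(-272) = -110346 - 10*(-272) = -110346 - 1*(-2720) = -110346 + 2720 = -107626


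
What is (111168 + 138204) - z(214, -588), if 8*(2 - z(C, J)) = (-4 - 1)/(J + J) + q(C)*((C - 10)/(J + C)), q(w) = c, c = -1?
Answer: 25806809671/103488 ≈ 2.4937e+5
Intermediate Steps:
q(w) = -1
z(C, J) = 2 + 5/(16*J) + (-10 + C)/(8*(C + J)) (z(C, J) = 2 - ((-4 - 1)/(J + J) - (C - 10)/(J + C))/8 = 2 - (-5*1/(2*J) - (-10 + C)/(C + J))/8 = 2 - (-5/(2*J) - (-10 + C)/(C + J))/8 = 2 + (5/(16*J) + (-10 + C)/(8*(C + J))) = 2 + 5/(16*J) + (-10 + C)/(8*(C + J)))
(111168 + 138204) - z(214, -588) = (111168 + 138204) - (-15*(-588) + 5*214 + 32*(-588)² + 34*214*(-588))/(16*(-588)*(214 - 588)) = 249372 - (-1)*(8820 + 1070 + 32*345744 - 4278288)/(16*588*(-374)) = 249372 - (-1)*(-1)*(8820 + 1070 + 11063808 - 4278288)/(16*588*374) = 249372 - (-1)*(-1)*6795410/(16*588*374) = 249372 - 1*199865/103488 = 249372 - 199865/103488 = 25806809671/103488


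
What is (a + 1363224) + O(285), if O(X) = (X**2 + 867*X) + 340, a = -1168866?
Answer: 523018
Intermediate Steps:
O(X) = 340 + X**2 + 867*X
(a + 1363224) + O(285) = (-1168866 + 1363224) + (340 + 285**2 + 867*285) = 194358 + (340 + 81225 + 247095) = 194358 + 328660 = 523018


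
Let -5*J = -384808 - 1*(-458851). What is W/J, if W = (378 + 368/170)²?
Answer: -1044194596/106992135 ≈ -9.7596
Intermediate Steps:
J = -74043/5 (J = -(-384808 - 1*(-458851))/5 = -(-384808 + 458851)/5 = -⅕*74043 = -74043/5 ≈ -14809.)
W = 1044194596/7225 (W = (378 + 368*(1/170))² = (378 + 184/85)² = (32314/85)² = 1044194596/7225 ≈ 1.4453e+5)
W/J = 1044194596/(7225*(-74043/5)) = (1044194596/7225)*(-5/74043) = -1044194596/106992135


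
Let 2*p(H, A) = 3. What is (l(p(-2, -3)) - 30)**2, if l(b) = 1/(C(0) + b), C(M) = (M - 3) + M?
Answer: 8464/9 ≈ 940.44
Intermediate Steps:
C(M) = -3 + 2*M (C(M) = (-3 + M) + M = -3 + 2*M)
p(H, A) = 3/2 (p(H, A) = (1/2)*3 = 3/2)
l(b) = 1/(-3 + b) (l(b) = 1/((-3 + 2*0) + b) = 1/((-3 + 0) + b) = 1/(-3 + b))
(l(p(-2, -3)) - 30)**2 = (1/(-3 + 3/2) - 30)**2 = (1/(-3/2) - 30)**2 = (-2/3 - 30)**2 = (-92/3)**2 = 8464/9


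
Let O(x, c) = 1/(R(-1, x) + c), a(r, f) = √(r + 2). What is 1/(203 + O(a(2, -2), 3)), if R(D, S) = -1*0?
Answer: 3/610 ≈ 0.0049180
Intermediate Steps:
R(D, S) = 0
a(r, f) = √(2 + r)
O(x, c) = 1/c (O(x, c) = 1/(0 + c) = 1/c)
1/(203 + O(a(2, -2), 3)) = 1/(203 + 1/3) = 1/(203 + ⅓) = 1/(610/3) = 3/610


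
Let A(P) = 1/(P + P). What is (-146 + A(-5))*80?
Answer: -11688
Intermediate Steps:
A(P) = 1/(2*P)
(-146 + A(-5))*80 = (-146 + (½)/(-5))*80 = (-146 + (½)*(-⅕))*80 = (-146 - ⅒)*80 = -1461/10*80 = -11688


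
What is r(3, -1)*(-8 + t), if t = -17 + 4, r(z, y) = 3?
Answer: -63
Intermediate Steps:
t = -13
r(3, -1)*(-8 + t) = 3*(-8 - 13) = 3*(-21) = -63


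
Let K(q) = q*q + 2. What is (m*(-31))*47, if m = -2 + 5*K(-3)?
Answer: -77221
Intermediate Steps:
K(q) = 2 + q² (K(q) = q² + 2 = 2 + q²)
m = 53 (m = -2 + 5*(2 + (-3)²) = -2 + 5*(2 + 9) = -2 + 5*11 = -2 + 55 = 53)
(m*(-31))*47 = (53*(-31))*47 = -1643*47 = -77221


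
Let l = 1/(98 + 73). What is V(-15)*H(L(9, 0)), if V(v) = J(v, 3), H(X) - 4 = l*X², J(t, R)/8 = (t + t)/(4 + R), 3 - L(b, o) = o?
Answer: -2640/19 ≈ -138.95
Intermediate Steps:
L(b, o) = 3 - o
J(t, R) = 16*t/(4 + R) (J(t, R) = 8*((t + t)/(4 + R)) = 8*((2*t)/(4 + R)) = 8*(2*t/(4 + R)) = 16*t/(4 + R))
l = 1/171 ≈ 0.0058480
H(X) = 4 + X²/171
V(v) = 16*v/7 (V(v) = 16*v/(4 + 3) = 16*v/7)
V(-15)*H(L(9, 0)) = ((16/7)*(-15))*(4 + (3 - 1*0)²/171) = -240*(4 + (3 + 0)²/171)/7 = -240*(4 + (1/171)*3²)/7 = -240*(4 + (1/171)*9)/7 = -240*(4 + 1/19)/7 = -240/7*77/19 = -2640/19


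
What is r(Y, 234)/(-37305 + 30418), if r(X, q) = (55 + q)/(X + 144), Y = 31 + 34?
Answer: -289/1439383 ≈ -0.00020078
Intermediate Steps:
Y = 65
r(X, q) = (55 + q)/(144 + X)
r(Y, 234)/(-37305 + 30418) = ((55 + 234)/(144 + 65))/(-37305 + 30418) = (289/209)/(-6887) = ((1/209)*289)*(-1/6887) = (289/209)*(-1/6887) = -289/1439383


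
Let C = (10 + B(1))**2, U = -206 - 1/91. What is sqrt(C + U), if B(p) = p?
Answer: 2*I*sqrt(175994)/91 ≈ 9.2201*I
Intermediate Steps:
U = -18747/91 (U = -206 - 1*1/91 = -206 - 1/91 = -18747/91 ≈ -206.01)
C = 121 (C = (10 + 1)**2 = 11**2 = 121)
sqrt(C + U) = sqrt(121 - 18747/91) = sqrt(-7736/91) = 2*I*sqrt(175994)/91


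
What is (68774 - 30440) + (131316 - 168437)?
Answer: 1213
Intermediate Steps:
(68774 - 30440) + (131316 - 168437) = 38334 - 37121 = 1213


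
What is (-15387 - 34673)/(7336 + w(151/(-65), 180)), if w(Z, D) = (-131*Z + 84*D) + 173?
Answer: -1626950/745333 ≈ -2.1828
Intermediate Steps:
w(Z, D) = 173 - 131*Z + 84*D
(-15387 - 34673)/(7336 + w(151/(-65), 180)) = (-15387 - 34673)/(7336 + (173 - 19781/(-65) + 84*180)) = -50060/(7336 + (173 - 19781*(-1)/65 + 15120)) = -50060/(7336 + (173 - 131*(-151/65) + 15120)) = -50060/(7336 + (173 + 19781/65 + 15120)) = -50060/(7336 + 1013826/65) = -50060/1490666/65 = -50060*65/1490666 = -1626950/745333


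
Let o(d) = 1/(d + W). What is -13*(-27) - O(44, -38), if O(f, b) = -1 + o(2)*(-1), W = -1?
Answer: 353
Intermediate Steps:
o(d) = 1/(-1 + d) (o(d) = 1/(d - 1) = 1/(-1 + d))
O(f, b) = -2 (O(f, b) = -1 - 1/(-1 + 2) = -1 - 1/1 = -1 + 1*(-1) = -1 - 1 = -2)
-13*(-27) - O(44, -38) = -13*(-27) - 1*(-2) = 351 + 2 = 353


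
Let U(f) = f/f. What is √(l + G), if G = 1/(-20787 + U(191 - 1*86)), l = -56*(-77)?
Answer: √1863033195566/20786 ≈ 65.666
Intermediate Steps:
U(f) = 1
l = 4312
G = -1/20786 (G = 1/(-20787 + 1) = 1/(-20786) = -1/20786 ≈ -4.8109e-5)
√(l + G) = √(4312 - 1/20786) = √(89629231/20786) = √1863033195566/20786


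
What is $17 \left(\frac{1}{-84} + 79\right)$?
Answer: $\frac{112795}{84} \approx 1342.8$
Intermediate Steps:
$17 \left(\frac{1}{-84} + 79\right) = 17 \left(- \frac{1}{84} + 79\right) = 17 \cdot \frac{6635}{84} = \frac{112795}{84}$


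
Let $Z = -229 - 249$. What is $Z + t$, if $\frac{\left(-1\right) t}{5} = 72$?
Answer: $-838$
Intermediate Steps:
$t = -360$ ($t = \left(-5\right) 72 = -360$)
$Z = -478$
$Z + t = -478 - 360 = -838$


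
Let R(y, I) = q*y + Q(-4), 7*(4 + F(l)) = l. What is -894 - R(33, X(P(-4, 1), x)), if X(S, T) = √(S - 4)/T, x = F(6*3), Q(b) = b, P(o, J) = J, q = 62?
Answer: -2936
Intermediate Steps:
F(l) = -4 + l/7
x = -10/7 (x = -4 + (6*3)/7 = -4 + (⅐)*18 = -4 + 18/7 = -10/7 ≈ -1.4286)
X(S, T) = √(-4 + S)/T
R(y, I) = -4 + 62*y (R(y, I) = 62*y - 4 = -4 + 62*y)
-894 - R(33, X(P(-4, 1), x)) = -894 - (-4 + 62*33) = -894 - (-4 + 2046) = -894 - 1*2042 = -894 - 2042 = -2936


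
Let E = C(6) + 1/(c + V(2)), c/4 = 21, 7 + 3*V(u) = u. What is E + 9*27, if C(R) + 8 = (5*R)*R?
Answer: 102508/247 ≈ 415.01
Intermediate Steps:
V(u) = -7/3 + u/3
C(R) = -8 + 5*R² (C(R) = -8 + (5*R)*R = -8 + 5*R²)
c = 84 (c = 4*21 = 84)
E = 42487/247 (E = (-8 + 5*6²) + 1/(84 + (-7/3 + (⅓)*2)) = (-8 + 5*36) + 1/(84 + (-7/3 + ⅔)) = (-8 + 180) + 1/(84 - 5/3) = 172 + 1/(247/3) = 172 + 3/247 = 42487/247 ≈ 172.01)
E + 9*27 = 42487/247 + 9*27 = 42487/247 + 243 = 102508/247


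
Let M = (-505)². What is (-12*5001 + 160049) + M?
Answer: 355062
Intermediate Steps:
M = 255025
(-12*5001 + 160049) + M = (-12*5001 + 160049) + 255025 = (-60012 + 160049) + 255025 = 100037 + 255025 = 355062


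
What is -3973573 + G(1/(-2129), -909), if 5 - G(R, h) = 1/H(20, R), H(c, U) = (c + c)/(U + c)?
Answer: -338389093459/85160 ≈ -3.9736e+6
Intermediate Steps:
H(c, U) = 2*c/(U + c) (H(c, U) = (2*c)/(U + c) = 2*c/(U + c))
G(R, h) = 9/2 - R/40 (G(R, h) = 5 - 1/(2*20/(R + 20)) = 5 - 1/(2*20/(20 + R)) = 5 - 1/(40/(20 + R)) = 5 - (1/2 + R/40) = 5 + (-1/2 - R/40) = 9/2 - R/40)
-3973573 + G(1/(-2129), -909) = -3973573 + (9/2 - 1/40/(-2129)) = -3973573 + (9/2 - 1/40*(-1/2129)) = -3973573 + (9/2 + 1/85160) = -3973573 + 383221/85160 = -338389093459/85160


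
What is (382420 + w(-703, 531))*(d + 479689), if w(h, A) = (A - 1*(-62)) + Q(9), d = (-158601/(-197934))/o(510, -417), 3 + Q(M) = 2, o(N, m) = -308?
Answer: 133341080441729451/725758 ≈ 1.8373e+11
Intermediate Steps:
Q(M) = -1 (Q(M) = -3 + 2 = -1)
d = -52867/20321224 (d = -158601/(-197934)/(-308) = -158601*(-1/197934)*(-1/308) = (52867/65978)*(-1/308) = -52867/20321224 ≈ -0.0026016)
w(h, A) = 61 + A (w(h, A) = (A - 1*(-62)) - 1 = (A + 62) - 1 = (62 + A) - 1 = 61 + A)
(382420 + w(-703, 531))*(d + 479689) = (382420 + (61 + 531))*(-52867/20321224 + 479689) = (382420 + 592)*(9747867566469/20321224) = 383012*(9747867566469/20321224) = 133341080441729451/725758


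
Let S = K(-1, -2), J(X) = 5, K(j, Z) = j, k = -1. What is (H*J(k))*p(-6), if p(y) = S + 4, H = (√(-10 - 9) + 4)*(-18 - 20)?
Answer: -2280 - 570*I*√19 ≈ -2280.0 - 2484.6*I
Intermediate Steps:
H = -152 - 38*I*√19 (H = (√(-19) + 4)*(-38) = (I*√19 + 4)*(-38) = (4 + I*√19)*(-38) = -152 - 38*I*√19 ≈ -152.0 - 165.64*I)
S = -1
p(y) = 3 (p(y) = -1 + 4 = 3)
(H*J(k))*p(-6) = ((-152 - 38*I*√19)*5)*3 = (-760 - 190*I*√19)*3 = -2280 - 570*I*√19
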